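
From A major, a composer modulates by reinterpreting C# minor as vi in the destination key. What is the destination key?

E major

The numeral vi denotes a minor triad on scale degree 6. With C# on degree 6, the tonic of the new key is E.
Degree 6 carries a minor triad in major keys, so the destination is E major.
Check: the diatonic triads of E major are E (I), F#m (ii), G#m (iii), A (IV), B (V), C#m (vi), D#dim (vii°) — C# minor is indeed vi.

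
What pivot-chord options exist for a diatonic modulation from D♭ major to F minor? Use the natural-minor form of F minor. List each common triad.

D♭, Fm, A♭, B♭m

Triads in D♭ major: D♭ (I), E♭m (ii), Fm (iii), G♭ (IV), A♭ (V), B♭m (vi), Cdim (vii°).
Triads in F minor (natural minor): Fm (i), Gdim (ii°), A♭ (III), B♭m (iv), Cm (v), D♭ (VI), E♭ (VII).
Shared triads with their functions: D♭ (I in D♭ major, VI in F minor); Fm (iii in D♭ major, i in F minor); A♭ (V in D♭ major, III in F minor); B♭m (vi in D♭ major, iv in F minor).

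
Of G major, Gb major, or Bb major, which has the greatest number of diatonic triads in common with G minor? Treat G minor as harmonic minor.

Bb major

Triads of G minor (harmonic minor): G minor (i), A diminished (ii°), Bb augmented (III+), C minor (iv), D major (V), Eb major (VI), F# diminished (vii°).
G major shares 2: D, F#dim.
Gb major shares 0: none.
Bb major shares 4: Gm, Adim, Cm, Eb.
The most common triads (4) are shared with Bb major.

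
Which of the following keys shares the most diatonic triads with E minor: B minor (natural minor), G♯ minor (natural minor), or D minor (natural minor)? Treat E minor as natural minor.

B minor

Triads of E minor (natural minor): Em (i), F♯dim (ii°), G (III), Am (iv), Bm (v), C (VI), D (VII).
B minor (natural minor) shares 4: Em, G, Bm, D.
G♯ minor (natural minor) shares 0: none.
D minor (natural minor) shares 2: Am, C.
The most common triads (4) are shared with B minor.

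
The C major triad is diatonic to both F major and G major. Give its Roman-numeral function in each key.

The scale of F major is F G A B♭ C D E; C is degree 5, and the triad built there (C-E-G) is major, so it is V.
The scale of G major is G A B C D E F♯; C is degree 4, and the triad built there (C-E-G) is major, so it is IV.

V in F major; IV in G major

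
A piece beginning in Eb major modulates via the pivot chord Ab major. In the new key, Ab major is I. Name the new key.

The numeral I denotes a major triad on scale degree 1. With Ab on degree 1, the tonic of the new key is Ab.
Degree 1 carries a major triad in major keys, so the destination is Ab major.
Check: the diatonic triads of Ab major are Ab (I), Bbm (ii), Cm (iii), Db (IV), Eb (V), Fm (vi), Gdim (vii°) — Ab major is indeed I.

Ab major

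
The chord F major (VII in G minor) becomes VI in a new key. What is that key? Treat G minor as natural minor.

The numeral VI denotes a major triad on scale degree 6. With F on degree 6, the tonic of the new key is A.
Degree 6 carries a major triad in minor keys, so the destination is A minor.
Check: the diatonic triads of A minor (natural minor) are Am (i), Bdim (ii°), C (III), Dm (iv), Em (v), F (VI), G (VII) — F major is indeed VI.

A minor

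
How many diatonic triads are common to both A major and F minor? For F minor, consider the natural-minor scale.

Diatonic triads of A major: A (I), Bm (ii), C#m (iii), D (IV), E (V), F#m (vi), G#dim (vii°).
Diatonic triads of F minor (natural minor): Fm (i), Gdim (ii°), Ab (III), Bbm (iv), Cm (v), Db (VI), Eb (VII).
No triad has the same root and quality in both keys.

0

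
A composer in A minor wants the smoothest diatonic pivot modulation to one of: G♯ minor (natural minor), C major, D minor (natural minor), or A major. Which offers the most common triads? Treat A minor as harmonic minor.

C major

Triads of A minor (harmonic minor): Am (i), Bdim (ii°), Caug (III+), Dm (iv), E (V), F (VI), G♯dim (vii°).
G♯ minor (natural minor) shares 1: E.
C major shares 4: Am, Bdim, Dm, F.
D minor (natural minor) shares 3: Am, Dm, F.
A major shares 2: E, G♯dim.
The most common triads (4) are shared with C major.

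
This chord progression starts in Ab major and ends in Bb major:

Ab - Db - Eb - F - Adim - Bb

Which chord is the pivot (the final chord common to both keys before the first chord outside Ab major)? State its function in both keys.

Eb — V in Ab major, IV in Bb major

Chords diatonic to Ab major: Ab, Bbm, Cm, Db, Eb, Fm, Gdim.
Reading the progression, the first chord not in that set is F, so the modulation leaves Ab major there.
The chord immediately before F is Eb, which is diatonic to both keys: V in Ab major and IV in Bb major.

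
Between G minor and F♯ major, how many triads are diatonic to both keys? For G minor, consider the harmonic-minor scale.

0

Diatonic triads of G minor (harmonic minor): G minor (i), A diminished (ii°), B♭ augmented (III+), C minor (iv), D major (V), E♭ major (VI), F♯ diminished (vii°).
Diatonic triads of F♯ major: F♯ major (I), G♯ minor (ii), A♯ minor (iii), B major (IV), C♯ major (V), D♯ minor (vi), E♯ diminished (vii°).
No triad has the same root and quality in both keys.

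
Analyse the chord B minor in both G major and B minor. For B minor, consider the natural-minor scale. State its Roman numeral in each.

The scale of G major is G A B C D E F#; B is degree 3, and the triad built there (B-D-F#) is minor, so it is iii.
The scale of B minor (natural minor) is B C# D E F# G A; B is degree 1, and the triad built there (B-D-F#) is minor, so it is i.

iii in G major; i in B minor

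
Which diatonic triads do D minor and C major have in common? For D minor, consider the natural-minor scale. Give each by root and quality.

Dm, F, Am, C

Triads in D minor (natural minor): Dm (i), Edim (ii°), F (III), Gm (iv), Am (v), Bb (VI), C (VII).
Triads in C major: C (I), Dm (ii), Em (iii), F (IV), G (V), Am (vi), Bdim (vii°).
Shared triads with their functions: Dm (i in D minor, ii in C major); F (III in D minor, IV in C major); Am (v in D minor, vi in C major); C (VII in D minor, I in C major).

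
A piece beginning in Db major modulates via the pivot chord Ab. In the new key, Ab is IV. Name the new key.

The numeral IV denotes a major triad on scale degree 4. With Ab on degree 4, the tonic of the new key is Eb.
Degree 4 carries a major triad in major keys, so the destination is Eb major.
Check: the diatonic triads of Eb major are Eb (I), Fm (ii), Gm (iii), Ab (IV), Bb (V), Cm (vi), Ddim (vii°) — Ab is indeed IV.

Eb major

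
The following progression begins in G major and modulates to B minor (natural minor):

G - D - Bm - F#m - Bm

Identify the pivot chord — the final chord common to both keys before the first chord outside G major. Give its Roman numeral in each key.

Bm — iii in G major, i in B minor

Chords diatonic to G major: G, Am, Bm, C, D, Em, F#dim.
Reading the progression, the first chord not in that set is F#m, so the modulation leaves G major there.
The chord immediately before F#m is Bm, which is diatonic to both keys: iii in G major and i in B minor.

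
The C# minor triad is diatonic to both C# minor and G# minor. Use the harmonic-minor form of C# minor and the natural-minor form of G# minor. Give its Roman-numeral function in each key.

The scale of C# minor (harmonic minor) is C# D# E F# G# A B#; C# is degree 1, and the triad built there (C#-E-G#) is minor, so it is i.
The scale of G# minor (natural minor) is G# A# B C# D# E F#; C# is degree 4, and the triad built there (C#-E-G#) is minor, so it is iv.

i in C# minor; iv in G# minor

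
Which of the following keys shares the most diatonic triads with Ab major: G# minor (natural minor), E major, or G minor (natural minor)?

G minor

Triads of Ab major: Ab major (I), Bb minor (ii), C minor (iii), Db major (IV), Eb major (V), F minor (vi), G diminished (vii°).
G# minor (natural minor) shares 0: none.
E major shares 0: none.
G minor (natural minor) shares 2: Cm, Eb.
The most common triads (2) are shared with G minor.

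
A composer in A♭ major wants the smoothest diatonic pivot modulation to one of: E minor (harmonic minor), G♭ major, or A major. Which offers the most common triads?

Triads of A♭ major: A♭ major (I), B♭ minor (ii), C minor (iii), D♭ major (IV), E♭ major (V), F minor (vi), G diminished (vii°).
E minor (harmonic minor) shares 0: none.
G♭ major shares 2: B♭m, D♭.
A major shares 0: none.
The most common triads (2) are shared with G♭ major.

G♭ major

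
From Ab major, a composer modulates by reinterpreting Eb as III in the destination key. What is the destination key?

C minor

The numeral III denotes a major triad on scale degree 3. With Eb on degree 3, the tonic of the new key is C.
Degree 3 carries a major triad in natural-minor keys, so the destination is C minor.
Check: the diatonic triads of C minor (natural minor) are Cm (i), Ddim (ii°), Eb (III), Fm (iv), Gm (v), Ab (VI), Bb (VII) — Eb is indeed III.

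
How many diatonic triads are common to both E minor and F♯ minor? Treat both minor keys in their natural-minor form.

Diatonic triads of E minor (natural minor): Em (i), F♯dim (ii°), G (III), Am (iv), Bm (v), C (VI), D (VII).
Diatonic triads of F♯ minor (natural minor): F♯m (i), G♯dim (ii°), A (III), Bm (iv), C♯m (v), D (VI), E (VII).
Matching root and quality in both lists: Bm, D.
That gives 2 common triads.

2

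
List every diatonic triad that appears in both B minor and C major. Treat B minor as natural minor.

Em, G

Triads in B minor (natural minor): Bm (i), C#dim (ii°), D (III), Em (iv), F#m (v), G (VI), A (VII).
Triads in C major: C (I), Dm (ii), Em (iii), F (IV), G (V), Am (vi), Bdim (vii°).
Shared triads with their functions: Em (iv in B minor, iii in C major); G (VI in B minor, V in C major).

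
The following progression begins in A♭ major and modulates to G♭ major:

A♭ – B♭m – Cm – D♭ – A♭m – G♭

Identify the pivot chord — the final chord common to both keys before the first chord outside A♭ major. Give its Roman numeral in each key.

Chords diatonic to A♭ major: A♭, B♭m, Cm, D♭, E♭, Fm, Gdim.
Reading the progression, the first chord not in that set is A♭m, so the modulation leaves A♭ major there.
The chord immediately before A♭m is D♭, which is diatonic to both keys: IV in A♭ major and V in G♭ major.

D♭ — IV in A♭ major, V in G♭ major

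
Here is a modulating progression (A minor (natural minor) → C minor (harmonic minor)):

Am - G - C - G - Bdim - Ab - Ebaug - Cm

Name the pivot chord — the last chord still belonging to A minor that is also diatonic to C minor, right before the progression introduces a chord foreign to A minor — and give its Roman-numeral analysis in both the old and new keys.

Bdim — ii° in A minor, vii° in C minor

Chords diatonic to A minor: Am, Bdim, C, Dm, Em, F, G.
Reading the progression, the first chord not in that set is Ab, so the modulation leaves A minor there.
The chord immediately before Ab is Bdim, which is diatonic to both keys: ii° in A minor and vii° in C minor.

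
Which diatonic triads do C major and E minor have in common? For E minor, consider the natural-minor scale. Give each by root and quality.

Triads in C major: C major (I), D minor (ii), E minor (iii), F major (IV), G major (V), A minor (vi), B diminished (vii°).
Triads in E minor (natural minor): E minor (i), F# diminished (ii°), G major (III), A minor (iv), B minor (v), C major (VI), D major (VII).
Shared triads with their functions: C major (I in C major, VI in E minor); E minor (iii in C major, i in E minor); G major (V in C major, III in E minor); A minor (vi in C major, iv in E minor).

C, Em, G, Am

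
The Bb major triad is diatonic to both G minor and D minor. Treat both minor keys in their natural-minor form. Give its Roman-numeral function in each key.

III in G minor; VI in D minor

The scale of G minor (natural minor) is G A Bb C D Eb F; Bb is degree 3, and the triad built there (Bb-D-F) is major, so it is III.
The scale of D minor (natural minor) is D E F G A Bb C; Bb is degree 6, and the triad built there (Bb-D-F) is major, so it is VI.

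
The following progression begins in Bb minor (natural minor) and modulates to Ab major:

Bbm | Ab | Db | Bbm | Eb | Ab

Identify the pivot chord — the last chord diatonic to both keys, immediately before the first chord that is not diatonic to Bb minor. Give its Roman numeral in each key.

Bbm — i in Bb minor, ii in Ab major

Chords diatonic to Bb minor: Bbm, Cdim, Db, Ebm, Fm, Gb, Ab.
Reading the progression, the first chord not in that set is Eb, so the modulation leaves Bb minor there.
The chord immediately before Eb is Bbm, which is diatonic to both keys: i in Bb minor and ii in Ab major.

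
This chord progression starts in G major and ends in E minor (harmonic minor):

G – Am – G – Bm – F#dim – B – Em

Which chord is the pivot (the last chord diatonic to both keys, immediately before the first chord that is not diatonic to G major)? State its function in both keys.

Chords diatonic to G major: G, Am, Bm, C, D, Em, F#dim.
Reading the progression, the first chord not in that set is B, so the modulation leaves G major there.
The chord immediately before B is F#dim, which is diatonic to both keys: vii° in G major and ii° in E minor.

F#dim — vii° in G major, ii° in E minor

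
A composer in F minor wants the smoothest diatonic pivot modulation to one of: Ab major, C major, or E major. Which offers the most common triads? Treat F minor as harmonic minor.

Ab major

Triads of F minor (harmonic minor): Fm (i), Gdim (ii°), Abaug (III+), Bbm (iv), C (V), Db (VI), Edim (vii°).
Ab major shares 4: Fm, Gdim, Bbm, Db.
C major shares 1: C.
E major shares 0: none.
The most common triads (4) are shared with Ab major.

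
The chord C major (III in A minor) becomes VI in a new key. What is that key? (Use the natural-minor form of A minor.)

E minor

The numeral VI denotes a major triad on scale degree 6. With C on degree 6, the tonic of the new key is E.
Degree 6 carries a major triad in minor keys, so the destination is E minor.
Check: the diatonic triads of E minor (natural minor) are Em (i), F#dim (ii°), G (III), Am (iv), Bm (v), C (VI), D (VII) — C major is indeed VI.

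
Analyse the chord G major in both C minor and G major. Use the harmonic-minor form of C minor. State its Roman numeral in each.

V in C minor; I in G major

The scale of C minor (harmonic minor) is C D Eb F G Ab B; G is degree 5, and the triad built there (G-B-D) is major, so it is V.
The scale of G major is G A B C D E F#; G is degree 1, and the triad built there (G-B-D) is major, so it is I.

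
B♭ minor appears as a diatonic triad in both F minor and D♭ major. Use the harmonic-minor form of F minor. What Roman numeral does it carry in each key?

The scale of F minor (harmonic minor) is F G A♭ B♭ C D♭ E; B♭ is degree 4, and the triad built there (B♭-D♭-F) is minor, so it is iv.
The scale of D♭ major is D♭ E♭ F G♭ A♭ B♭ C; B♭ is degree 6, and the triad built there (B♭-D♭-F) is minor, so it is vi.

iv in F minor; vi in D♭ major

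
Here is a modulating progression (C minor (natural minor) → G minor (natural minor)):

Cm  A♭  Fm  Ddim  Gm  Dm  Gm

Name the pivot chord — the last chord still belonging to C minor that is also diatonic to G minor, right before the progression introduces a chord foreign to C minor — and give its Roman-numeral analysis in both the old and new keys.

Gm — v in C minor, i in G minor

Chords diatonic to C minor: Cm, Ddim, E♭, Fm, Gm, A♭, B♭.
Reading the progression, the first chord not in that set is Dm, so the modulation leaves C minor there.
The chord immediately before Dm is Gm, which is diatonic to both keys: v in C minor and i in G minor.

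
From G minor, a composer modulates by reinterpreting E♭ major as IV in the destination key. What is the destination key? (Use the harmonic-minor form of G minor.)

The numeral IV denotes a major triad on scale degree 4. With E♭ on degree 4, the tonic of the new key is B♭.
Degree 4 carries a major triad in major keys, so the destination is B♭ major.
Check: the diatonic triads of B♭ major are B♭ (I), Cm (ii), Dm (iii), E♭ (IV), F (V), Gm (vi), Adim (vii°) — E♭ major is indeed IV.

B♭ major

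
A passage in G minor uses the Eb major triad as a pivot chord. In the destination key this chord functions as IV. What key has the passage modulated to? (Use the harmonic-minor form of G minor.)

Bb major

The numeral IV denotes a major triad on scale degree 4. With Eb on degree 4, the tonic of the new key is Bb.
Degree 4 carries a major triad in major keys, so the destination is Bb major.
Check: the diatonic triads of Bb major are Bb (I), Cm (ii), Dm (iii), Eb (IV), F (V), Gm (vi), Adim (vii°) — Eb major is indeed IV.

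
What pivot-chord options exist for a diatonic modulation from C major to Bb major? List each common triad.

Triads in C major: C (I), Dm (ii), Em (iii), F (IV), G (V), Am (vi), Bdim (vii°).
Triads in Bb major: Bb (I), Cm (ii), Dm (iii), Eb (IV), F (V), Gm (vi), Adim (vii°).
Shared triads with their functions: Dm (ii in C major, iii in Bb major); F (IV in C major, V in Bb major).

Dm, F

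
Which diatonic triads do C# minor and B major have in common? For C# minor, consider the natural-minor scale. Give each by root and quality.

Triads in C# minor (natural minor): C#m (i), D#dim (ii°), E (III), F#m (iv), G#m (v), A (VI), B (VII).
Triads in B major: B (I), C#m (ii), D#m (iii), E (IV), F# (V), G#m (vi), A#dim (vii°).
Shared triads with their functions: C#m (i in C# minor, ii in B major); E (III in C# minor, IV in B major); G#m (v in C# minor, vi in B major); B (VII in C# minor, I in B major).

C#m, E, G#m, B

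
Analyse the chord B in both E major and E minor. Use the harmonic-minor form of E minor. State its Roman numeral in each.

The scale of E major is E F# G# A B C# D#; B is degree 5, and the triad built there (B-D#-F#) is major, so it is V.
The scale of E minor (harmonic minor) is E F# G A B C D#; B is degree 5, and the triad built there (B-D#-F#) is major, so it is V.

V in E major; V in E minor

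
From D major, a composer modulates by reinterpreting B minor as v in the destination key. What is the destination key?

E minor

The numeral v denotes a minor triad on scale degree 5. With B on degree 5, the tonic of the new key is E.
Degree 5 carries a minor triad in natural-minor keys, so the destination is E minor.
Check: the diatonic triads of E minor (natural minor) are Em (i), F#dim (ii°), G (III), Am (iv), Bm (v), C (VI), D (VII) — B minor is indeed v.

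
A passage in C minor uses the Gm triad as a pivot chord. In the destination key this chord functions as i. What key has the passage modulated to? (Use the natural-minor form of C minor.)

The numeral i denotes a minor triad on scale degree 1. With G on degree 1, the tonic of the new key is G.
Degree 1 carries a minor triad in minor keys, so the destination is G minor.
Check: the diatonic triads of G minor (natural minor) are Gm (i), Adim (ii°), Bb (III), Cm (iv), Dm (v), Eb (VI), F (VII) — Gm is indeed i.

G minor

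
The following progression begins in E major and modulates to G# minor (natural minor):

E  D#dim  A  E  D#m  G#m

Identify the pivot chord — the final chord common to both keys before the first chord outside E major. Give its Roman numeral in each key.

E — I in E major, VI in G# minor

Chords diatonic to E major: E, F#m, G#m, A, B, C#m, D#dim.
Reading the progression, the first chord not in that set is D#m, so the modulation leaves E major there.
The chord immediately before D#m is E, which is diatonic to both keys: I in E major and VI in G# minor.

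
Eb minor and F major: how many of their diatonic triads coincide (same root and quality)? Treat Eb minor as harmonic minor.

1

Diatonic triads of Eb minor (harmonic minor): Ebm (i), Fdim (ii°), Gbaug (III+), Abm (iv), Bb (V), Cb (VI), Ddim (vii°).
Diatonic triads of F major: F (I), Gm (ii), Am (iii), Bb (IV), C (V), Dm (vi), Edim (vii°).
Matching root and quality in both lists: Bb.
That gives 1 common triad.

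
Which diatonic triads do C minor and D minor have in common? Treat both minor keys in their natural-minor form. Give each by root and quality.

Gm, Bb

Triads in C minor (natural minor): C minor (i), D diminished (ii°), Eb major (III), F minor (iv), G minor (v), Ab major (VI), Bb major (VII).
Triads in D minor (natural minor): D minor (i), E diminished (ii°), F major (III), G minor (iv), A minor (v), Bb major (VI), C major (VII).
Shared triads with their functions: G minor (v in C minor, iv in D minor); Bb major (VII in C minor, VI in D minor).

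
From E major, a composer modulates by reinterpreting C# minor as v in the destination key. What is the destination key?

The numeral v denotes a minor triad on scale degree 5. With C# on degree 5, the tonic of the new key is F#.
Degree 5 carries a minor triad in natural-minor keys, so the destination is F# minor.
Check: the diatonic triads of F# minor (natural minor) are F#m (i), G#dim (ii°), A (III), Bm (iv), C#m (v), D (VI), E (VII) — C# minor is indeed v.

F# minor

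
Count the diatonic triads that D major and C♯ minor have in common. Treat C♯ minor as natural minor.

Diatonic triads of D major: D (I), Em (ii), F♯m (iii), G (IV), A (V), Bm (vi), C♯dim (vii°).
Diatonic triads of C♯ minor (natural minor): C♯m (i), D♯dim (ii°), E (III), F♯m (iv), G♯m (v), A (VI), B (VII).
Matching root and quality in both lists: F♯m, A.
That gives 2 common triads.

2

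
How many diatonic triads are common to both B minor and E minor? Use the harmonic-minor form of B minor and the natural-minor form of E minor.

3

Diatonic triads of B minor (harmonic minor): Bm (i), C#dim (ii°), Daug (III+), Em (iv), F# (V), G (VI), A#dim (vii°).
Diatonic triads of E minor (natural minor): Em (i), F#dim (ii°), G (III), Am (iv), Bm (v), C (VI), D (VII).
Matching root and quality in both lists: Bm, Em, G.
That gives 3 common triads.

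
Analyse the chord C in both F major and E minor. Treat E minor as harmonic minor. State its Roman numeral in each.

V in F major; VI in E minor

The scale of F major is F G A Bb C D E; C is degree 5, and the triad built there (C-E-G) is major, so it is V.
The scale of E minor (harmonic minor) is E F# G A B C D#; C is degree 6, and the triad built there (C-E-G) is major, so it is VI.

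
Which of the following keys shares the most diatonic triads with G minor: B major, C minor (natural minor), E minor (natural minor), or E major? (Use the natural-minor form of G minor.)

C minor

Triads of G minor (natural minor): G minor (i), A diminished (ii°), Bb major (III), C minor (iv), D minor (v), Eb major (VI), F major (VII).
B major shares 0: none.
C minor (natural minor) shares 4: Gm, Bb, Cm, Eb.
E minor (natural minor) shares 0: none.
E major shares 0: none.
The most common triads (4) are shared with C minor.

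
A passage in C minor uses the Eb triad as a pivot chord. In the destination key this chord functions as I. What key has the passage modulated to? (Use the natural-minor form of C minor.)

The numeral I denotes a major triad on scale degree 1. With Eb on degree 1, the tonic of the new key is Eb.
Degree 1 carries a major triad in major keys, so the destination is Eb major.
Check: the diatonic triads of Eb major are Eb (I), Fm (ii), Gm (iii), Ab (IV), Bb (V), Cm (vi), Ddim (vii°) — Eb is indeed I.

Eb major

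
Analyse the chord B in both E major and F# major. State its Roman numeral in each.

V in E major; IV in F# major

The scale of E major is E F# G# A B C# D#; B is degree 5, and the triad built there (B-D#-F#) is major, so it is V.
The scale of F# major is F# G# A# B C# D# E#; B is degree 4, and the triad built there (B-D#-F#) is major, so it is IV.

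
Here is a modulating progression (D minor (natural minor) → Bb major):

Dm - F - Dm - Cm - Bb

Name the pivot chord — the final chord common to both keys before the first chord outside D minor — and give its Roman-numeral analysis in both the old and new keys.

Chords diatonic to D minor: Dm, Edim, F, Gm, Am, Bb, C.
Reading the progression, the first chord not in that set is Cm, so the modulation leaves D minor there.
The chord immediately before Cm is Dm, which is diatonic to both keys: i in D minor and iii in Bb major.

Dm — i in D minor, iii in Bb major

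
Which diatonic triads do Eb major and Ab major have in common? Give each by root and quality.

Eb, Fm, Ab, Cm

Triads in Eb major: Eb (I), Fm (ii), Gm (iii), Ab (IV), Bb (V), Cm (vi), Ddim (vii°).
Triads in Ab major: Ab (I), Bbm (ii), Cm (iii), Db (IV), Eb (V), Fm (vi), Gdim (vii°).
Shared triads with their functions: Eb (I in Eb major, V in Ab major); Fm (ii in Eb major, vi in Ab major); Ab (IV in Eb major, I in Ab major); Cm (vi in Eb major, iii in Ab major).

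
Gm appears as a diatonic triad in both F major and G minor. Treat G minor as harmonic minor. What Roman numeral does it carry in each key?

The scale of F major is F G A Bb C D E; G is degree 2, and the triad built there (G-Bb-D) is minor, so it is ii.
The scale of G minor (harmonic minor) is G A Bb C D Eb F#; G is degree 1, and the triad built there (G-Bb-D) is minor, so it is i.

ii in F major; i in G minor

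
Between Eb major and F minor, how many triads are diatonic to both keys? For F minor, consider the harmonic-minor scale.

1

Diatonic triads of Eb major: Eb major (I), F minor (ii), G minor (iii), Ab major (IV), Bb major (V), C minor (vi), D diminished (vii°).
Diatonic triads of F minor (harmonic minor): F minor (i), G diminished (ii°), Ab augmented (III+), Bb minor (iv), C major (V), Db major (VI), E diminished (vii°).
Matching root and quality in both lists: F minor.
That gives 1 common triad.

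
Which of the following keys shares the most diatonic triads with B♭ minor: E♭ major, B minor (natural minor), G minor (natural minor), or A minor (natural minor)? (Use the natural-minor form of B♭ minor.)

E♭ major

Triads of B♭ minor (natural minor): B♭m (i), Cdim (ii°), D♭ (III), E♭m (iv), Fm (v), G♭ (VI), A♭ (VII).
E♭ major shares 2: Fm, A♭.
B minor (natural minor) shares 0: none.
G minor (natural minor) shares 0: none.
A minor (natural minor) shares 0: none.
The most common triads (2) are shared with E♭ major.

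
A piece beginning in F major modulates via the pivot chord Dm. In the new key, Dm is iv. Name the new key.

The numeral iv denotes a minor triad on scale degree 4. With D on degree 4, the tonic of the new key is A.
Degree 4 carries a minor triad in minor keys, so the destination is A minor.
Check: the diatonic triads of A minor (natural minor) are Am (i), Bdim (ii°), C (III), Dm (iv), Em (v), F (VI), G (VII) — Dm is indeed iv.

A minor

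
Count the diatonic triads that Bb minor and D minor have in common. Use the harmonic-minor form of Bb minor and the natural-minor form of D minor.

1

Diatonic triads of Bb minor (harmonic minor): Bbm (i), Cdim (ii°), Dbaug (III+), Ebm (iv), F (V), Gb (VI), Adim (vii°).
Diatonic triads of D minor (natural minor): Dm (i), Edim (ii°), F (III), Gm (iv), Am (v), Bb (VI), C (VII).
Matching root and quality in both lists: F.
That gives 1 common triad.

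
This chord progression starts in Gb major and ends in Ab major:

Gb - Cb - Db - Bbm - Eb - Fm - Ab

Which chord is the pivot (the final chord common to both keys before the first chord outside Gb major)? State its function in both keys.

Bbm — iii in Gb major, ii in Ab major

Chords diatonic to Gb major: Gb, Abm, Bbm, Cb, Db, Ebm, Fdim.
Reading the progression, the first chord not in that set is Eb, so the modulation leaves Gb major there.
The chord immediately before Eb is Bbm, which is diatonic to both keys: iii in Gb major and ii in Ab major.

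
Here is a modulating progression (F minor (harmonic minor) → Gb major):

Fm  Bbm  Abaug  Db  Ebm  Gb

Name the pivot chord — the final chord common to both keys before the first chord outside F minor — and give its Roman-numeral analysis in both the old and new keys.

Db — VI in F minor, V in Gb major

Chords diatonic to F minor: Fm, Gdim, Abaug, Bbm, C, Db, Edim.
Reading the progression, the first chord not in that set is Ebm, so the modulation leaves F minor there.
The chord immediately before Ebm is Db, which is diatonic to both keys: VI in F minor and V in Gb major.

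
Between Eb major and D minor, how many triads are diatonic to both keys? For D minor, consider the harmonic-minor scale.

2

Diatonic triads of Eb major: Eb (I), Fm (ii), Gm (iii), Ab (IV), Bb (V), Cm (vi), Ddim (vii°).
Diatonic triads of D minor (harmonic minor): Dm (i), Edim (ii°), Faug (III+), Gm (iv), A (V), Bb (VI), C#dim (vii°).
Matching root and quality in both lists: Gm, Bb.
That gives 2 common triads.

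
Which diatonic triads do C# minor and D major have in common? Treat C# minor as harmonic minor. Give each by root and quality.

F#m, A

Triads in C# minor (harmonic minor): C# minor (i), D# diminished (ii°), E augmented (III+), F# minor (iv), G# major (V), A major (VI), B# diminished (vii°).
Triads in D major: D major (I), E minor (ii), F# minor (iii), G major (IV), A major (V), B minor (vi), C# diminished (vii°).
Shared triads with their functions: F# minor (iv in C# minor, iii in D major); A major (VI in C# minor, V in D major).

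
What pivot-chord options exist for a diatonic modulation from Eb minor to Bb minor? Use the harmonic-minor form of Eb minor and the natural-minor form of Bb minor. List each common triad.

Ebm

Triads in Eb minor (harmonic minor): Eb minor (i), F diminished (ii°), Gb augmented (III+), Ab minor (iv), Bb major (V), Cb major (VI), D diminished (vii°).
Triads in Bb minor (natural minor): Bb minor (i), C diminished (ii°), Db major (III), Eb minor (iv), F minor (v), Gb major (VI), Ab major (VII).
Shared triads with their functions: Eb minor (i in Eb minor, iv in Bb minor).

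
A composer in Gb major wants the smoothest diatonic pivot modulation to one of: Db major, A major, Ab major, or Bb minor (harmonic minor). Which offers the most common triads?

Triads of Gb major: Gb (I), Abm (ii), Bbm (iii), Cb (IV), Db (V), Ebm (vi), Fdim (vii°).
Db major shares 4: Gb, Bbm, Db, Ebm.
A major shares 0: none.
Ab major shares 2: Bbm, Db.
Bb minor (harmonic minor) shares 3: Gb, Bbm, Ebm.
The most common triads (4) are shared with Db major.

Db major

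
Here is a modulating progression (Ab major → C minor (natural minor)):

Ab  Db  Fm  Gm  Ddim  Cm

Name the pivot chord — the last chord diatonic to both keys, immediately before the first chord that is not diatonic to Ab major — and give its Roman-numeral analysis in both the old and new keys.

Chords diatonic to Ab major: Ab, Bbm, Cm, Db, Eb, Fm, Gdim.
Reading the progression, the first chord not in that set is Gm, so the modulation leaves Ab major there.
The chord immediately before Gm is Fm, which is diatonic to both keys: vi in Ab major and iv in C minor.

Fm — vi in Ab major, iv in C minor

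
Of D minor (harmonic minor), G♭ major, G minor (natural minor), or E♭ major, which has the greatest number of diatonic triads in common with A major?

D minor

Triads of A major: A (I), Bm (ii), C♯m (iii), D (IV), E (V), F♯m (vi), G♯dim (vii°).
D minor (harmonic minor) shares 1: A.
G♭ major shares 0: none.
G minor (natural minor) shares 0: none.
E♭ major shares 0: none.
The most common triads (1) are shared with D minor.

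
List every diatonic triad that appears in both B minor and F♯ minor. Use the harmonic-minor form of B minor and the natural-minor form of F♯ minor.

Triads in B minor (harmonic minor): Bm (i), C♯dim (ii°), Daug (III+), Em (iv), F♯ (V), G (VI), A♯dim (vii°).
Triads in F♯ minor (natural minor): F♯m (i), G♯dim (ii°), A (III), Bm (iv), C♯m (v), D (VI), E (VII).
Shared triads with their functions: Bm (i in B minor, iv in F♯ minor).

Bm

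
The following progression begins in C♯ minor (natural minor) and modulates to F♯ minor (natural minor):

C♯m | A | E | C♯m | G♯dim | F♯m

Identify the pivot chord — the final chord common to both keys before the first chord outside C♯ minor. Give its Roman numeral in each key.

Chords diatonic to C♯ minor: C♯m, D♯dim, E, F♯m, G♯m, A, B.
Reading the progression, the first chord not in that set is G♯dim, so the modulation leaves C♯ minor there.
The chord immediately before G♯dim is C♯m, which is diatonic to both keys: i in C♯ minor and v in F♯ minor.

C♯m — i in C♯ minor, v in F♯ minor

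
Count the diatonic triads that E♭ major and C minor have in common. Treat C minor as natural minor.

Diatonic triads of E♭ major: E♭ major (I), F minor (ii), G minor (iii), A♭ major (IV), B♭ major (V), C minor (vi), D diminished (vii°).
Diatonic triads of C minor (natural minor): C minor (i), D diminished (ii°), E♭ major (III), F minor (iv), G minor (v), A♭ major (VI), B♭ major (VII).
Matching root and quality in both lists: E♭ major, F minor, G minor, A♭ major, B♭ major, C minor, D diminished.
That gives 7 common triads.

7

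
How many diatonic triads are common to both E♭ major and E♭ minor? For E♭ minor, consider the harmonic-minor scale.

2

Diatonic triads of E♭ major: E♭ (I), Fm (ii), Gm (iii), A♭ (IV), B♭ (V), Cm (vi), Ddim (vii°).
Diatonic triads of E♭ minor (harmonic minor): E♭m (i), Fdim (ii°), G♭aug (III+), A♭m (iv), B♭ (V), C♭ (VI), Ddim (vii°).
Matching root and quality in both lists: B♭, Ddim.
That gives 2 common triads.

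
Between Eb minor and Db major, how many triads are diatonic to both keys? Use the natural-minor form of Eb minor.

4

Diatonic triads of Eb minor (natural minor): Ebm (i), Fdim (ii°), Gb (III), Abm (iv), Bbm (v), Cb (VI), Db (VII).
Diatonic triads of Db major: Db (I), Ebm (ii), Fm (iii), Gb (IV), Ab (V), Bbm (vi), Cdim (vii°).
Matching root and quality in both lists: Ebm, Gb, Bbm, Db.
That gives 4 common triads.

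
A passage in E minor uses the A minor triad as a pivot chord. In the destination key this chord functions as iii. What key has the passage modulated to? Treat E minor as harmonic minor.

The numeral iii denotes a minor triad on scale degree 3. With A on degree 3, the tonic of the new key is F.
Degree 3 carries a minor triad in major keys, so the destination is F major.
Check: the diatonic triads of F major are F (I), Gm (ii), Am (iii), B♭ (IV), C (V), Dm (vi), Edim (vii°) — A minor is indeed iii.

F major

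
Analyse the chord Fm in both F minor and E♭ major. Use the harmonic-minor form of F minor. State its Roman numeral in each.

i in F minor; ii in E♭ major

The scale of F minor (harmonic minor) is F G A♭ B♭ C D♭ E; F is degree 1, and the triad built there (F-A♭-C) is minor, so it is i.
The scale of E♭ major is E♭ F G A♭ B♭ C D; F is degree 2, and the triad built there (F-A♭-C) is minor, so it is ii.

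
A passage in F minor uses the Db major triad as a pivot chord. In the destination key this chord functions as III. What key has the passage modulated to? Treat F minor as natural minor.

The numeral III denotes a major triad on scale degree 3. With Db on degree 3, the tonic of the new key is Bb.
Degree 3 carries a major triad in natural-minor keys, so the destination is Bb minor.
Check: the diatonic triads of Bb minor (natural minor) are Bbm (i), Cdim (ii°), Db (III), Ebm (iv), Fm (v), Gb (VI), Ab (VII) — Db major is indeed III.

Bb minor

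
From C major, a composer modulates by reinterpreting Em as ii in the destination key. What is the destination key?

The numeral ii denotes a minor triad on scale degree 2. With E on degree 2, the tonic of the new key is D.
Degree 2 carries a minor triad in major keys, so the destination is D major.
Check: the diatonic triads of D major are D (I), Em (ii), F♯m (iii), G (IV), A (V), Bm (vi), C♯dim (vii°) — Em is indeed ii.

D major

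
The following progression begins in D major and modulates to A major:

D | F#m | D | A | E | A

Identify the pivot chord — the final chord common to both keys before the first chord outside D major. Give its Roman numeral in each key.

A — V in D major, I in A major

Chords diatonic to D major: D, Em, F#m, G, A, Bm, C#dim.
Reading the progression, the first chord not in that set is E, so the modulation leaves D major there.
The chord immediately before E is A, which is diatonic to both keys: V in D major and I in A major.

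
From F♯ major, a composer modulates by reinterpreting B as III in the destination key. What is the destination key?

G♯ minor

The numeral III denotes a major triad on scale degree 3. With B on degree 3, the tonic of the new key is G♯.
Degree 3 carries a major triad in natural-minor keys, so the destination is G♯ minor.
Check: the diatonic triads of G♯ minor (natural minor) are G♯m (i), A♯dim (ii°), B (III), C♯m (iv), D♯m (v), E (VI), F♯ (VII) — B is indeed III.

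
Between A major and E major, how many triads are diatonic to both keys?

Diatonic triads of A major: A (I), Bm (ii), C#m (iii), D (IV), E (V), F#m (vi), G#dim (vii°).
Diatonic triads of E major: E (I), F#m (ii), G#m (iii), A (IV), B (V), C#m (vi), D#dim (vii°).
Matching root and quality in both lists: A, C#m, E, F#m.
That gives 4 common triads.

4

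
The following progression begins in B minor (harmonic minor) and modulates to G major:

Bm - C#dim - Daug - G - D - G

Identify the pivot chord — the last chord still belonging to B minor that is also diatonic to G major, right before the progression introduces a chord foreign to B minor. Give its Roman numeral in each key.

G — VI in B minor, I in G major

Chords diatonic to B minor: Bm, C#dim, Daug, Em, F#, G, A#dim.
Reading the progression, the first chord not in that set is D, so the modulation leaves B minor there.
The chord immediately before D is G, which is diatonic to both keys: VI in B minor and I in G major.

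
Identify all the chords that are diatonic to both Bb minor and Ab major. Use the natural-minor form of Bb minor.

Bbm, Db, Fm, Ab

Triads in Bb minor (natural minor): Bb minor (i), C diminished (ii°), Db major (III), Eb minor (iv), F minor (v), Gb major (VI), Ab major (VII).
Triads in Ab major: Ab major (I), Bb minor (ii), C minor (iii), Db major (IV), Eb major (V), F minor (vi), G diminished (vii°).
Shared triads with their functions: Bb minor (i in Bb minor, ii in Ab major); Db major (III in Bb minor, IV in Ab major); F minor (v in Bb minor, vi in Ab major); Ab major (VII in Bb minor, I in Ab major).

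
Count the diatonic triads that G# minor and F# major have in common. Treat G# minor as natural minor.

Diatonic triads of G# minor (natural minor): G#m (i), A#dim (ii°), B (III), C#m (iv), D#m (v), E (VI), F# (VII).
Diatonic triads of F# major: F# (I), G#m (ii), A#m (iii), B (IV), C# (V), D#m (vi), E#dim (vii°).
Matching root and quality in both lists: G#m, B, D#m, F#.
That gives 4 common triads.

4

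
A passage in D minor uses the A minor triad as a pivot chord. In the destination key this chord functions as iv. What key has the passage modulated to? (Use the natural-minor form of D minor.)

E minor

The numeral iv denotes a minor triad on scale degree 4. With A on degree 4, the tonic of the new key is E.
Degree 4 carries a minor triad in minor keys, so the destination is E minor.
Check: the diatonic triads of E minor (natural minor) are Em (i), F#dim (ii°), G (III), Am (iv), Bm (v), C (VI), D (VII) — A minor is indeed iv.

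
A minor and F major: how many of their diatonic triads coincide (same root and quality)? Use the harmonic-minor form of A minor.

3

Diatonic triads of A minor (harmonic minor): Am (i), Bdim (ii°), Caug (III+), Dm (iv), E (V), F (VI), G#dim (vii°).
Diatonic triads of F major: F (I), Gm (ii), Am (iii), Bb (IV), C (V), Dm (vi), Edim (vii°).
Matching root and quality in both lists: Am, Dm, F.
That gives 3 common triads.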